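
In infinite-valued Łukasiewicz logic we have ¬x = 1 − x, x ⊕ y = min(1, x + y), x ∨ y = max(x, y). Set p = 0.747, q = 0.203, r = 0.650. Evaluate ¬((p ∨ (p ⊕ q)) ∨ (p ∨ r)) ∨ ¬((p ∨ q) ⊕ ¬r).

p ⊕ q = min(1, 0.747 + 0.203) = min(1, 0.950) = 0.950
p ∨ (p ⊕ q) = max(0.747, 0.950) = 0.950
p ∨ r = max(0.747, 0.650) = 0.747
(p ∨ (p ⊕ q)) ∨ (p ∨ r) = max(0.950, 0.747) = 0.950
¬((p ∨ (p ⊕ q)) ∨ (p ∨ r)) = 1 − 0.950 = 0.050
p ∨ q = max(0.747, 0.203) = 0.747
¬r = 1 − 0.650 = 0.350
(p ∨ q) ⊕ ¬r = min(1, 0.747 + 0.350) = min(1, 1.097) = 1.000
¬((p ∨ q) ⊕ ¬r) = 1 − 1.000 = 0.000
¬((p ∨ (p ⊕ q)) ∨ (p ∨ r)) ∨ ¬((p ∨ q) ⊕ ¬r) = max(0.050, 0.000) = 0.050

0.050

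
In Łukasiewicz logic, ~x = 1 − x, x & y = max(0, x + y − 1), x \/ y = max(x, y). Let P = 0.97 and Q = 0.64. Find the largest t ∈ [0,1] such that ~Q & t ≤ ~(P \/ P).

~Q = 1 − 0.64 = 0.36
So the left factor is ~Q = 0.36.
P \/ P = max(0.97, 0.97) = 0.97
~(P \/ P) = 1 − 0.97 = 0.03
So the right-hand bound is ~(P \/ P) = 0.03.
The residuum of the Łukasiewicz t-norm gives the supremum: min(1, 1 − 0.36 + 0.03).
1 − 0.36 + 0.03 = 0.67, so t = min(1, 0.67) = 0.67.
Check: 0.36 & 0.67 = max(0, 0.03) = 0.03 ≤ 0.03.

0.67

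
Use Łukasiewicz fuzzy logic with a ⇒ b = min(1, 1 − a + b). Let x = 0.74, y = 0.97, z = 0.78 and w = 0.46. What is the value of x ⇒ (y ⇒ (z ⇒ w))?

z ⇒ w = min(1, 1 − 0.78 + 0.46) = min(1, 0.68) = 0.68
y ⇒ (z ⇒ w) = min(1, 1 − 0.97 + 0.68) = min(1, 0.71) = 0.71
x ⇒ (y ⇒ (z ⇒ w)) = min(1, 1 − 0.74 + 0.71) = min(1, 0.97) = 0.97

0.97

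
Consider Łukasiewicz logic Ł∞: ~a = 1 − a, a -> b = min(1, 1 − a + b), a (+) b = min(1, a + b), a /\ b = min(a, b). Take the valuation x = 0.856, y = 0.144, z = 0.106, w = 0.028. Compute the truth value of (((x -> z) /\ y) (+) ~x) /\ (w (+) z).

x -> z = min(1, 1 − 0.856 + 0.106) = min(1, 0.250) = 0.250
(x -> z) /\ y = min(0.250, 0.144) = 0.144
~x = 1 − 0.856 = 0.144
((x -> z) /\ y) (+) ~x = min(1, 0.144 + 0.144) = min(1, 0.288) = 0.288
w (+) z = min(1, 0.028 + 0.106) = min(1, 0.134) = 0.134
(((x -> z) /\ y) (+) ~x) /\ (w (+) z) = min(0.288, 0.134) = 0.134

0.134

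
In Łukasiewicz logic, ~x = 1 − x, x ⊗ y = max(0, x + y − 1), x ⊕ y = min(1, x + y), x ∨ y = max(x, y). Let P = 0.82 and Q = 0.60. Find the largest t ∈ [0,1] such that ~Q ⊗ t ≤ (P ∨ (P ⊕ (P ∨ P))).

1.00

~Q = 1 − 0.60 = 0.40
So the left factor is ~Q = 0.40.
P ∨ P = max(0.82, 0.82) = 0.82
P ⊕ (P ∨ P) = min(1, 0.82 + 0.82) = min(1, 1.64) = 1.00
P ∨ (P ⊕ (P ∨ P)) = max(0.82, 1.00) = 1.00
So the right-hand bound is P ∨ (P ⊕ (P ∨ P)) = 1.00.
The residuum of the Łukasiewicz t-norm gives the supremum: min(1, 1 − 0.40 + 1.00).
1 − 0.40 + 1.00 = 1.60, so t = min(1, 1.60) = 1.00.
Check: 0.40 ⊗ 1.00 = max(0, 0.40) = 0.40 ≤ 1.00.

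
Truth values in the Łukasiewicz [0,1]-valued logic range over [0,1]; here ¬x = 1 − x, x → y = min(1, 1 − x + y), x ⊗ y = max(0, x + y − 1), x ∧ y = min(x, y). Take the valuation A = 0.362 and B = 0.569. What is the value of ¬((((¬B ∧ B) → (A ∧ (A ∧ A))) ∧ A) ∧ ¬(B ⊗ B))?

¬B = 1 − 0.569 = 0.431
¬B ∧ B = min(0.431, 0.569) = 0.431
A ∧ A = min(0.362, 0.362) = 0.362
A ∧ (A ∧ A) = min(0.362, 0.362) = 0.362
(¬B ∧ B) → (A ∧ (A ∧ A)) = min(1, 1 − 0.431 + 0.362) = min(1, 0.931) = 0.931
((¬B ∧ B) → (A ∧ (A ∧ A))) ∧ A = min(0.931, 0.362) = 0.362
B ⊗ B = max(0, 0.569 + 0.569 − 1) = max(0, 0.138) = 0.138
¬(B ⊗ B) = 1 − 0.138 = 0.862
(((¬B ∧ B) → (A ∧ (A ∧ A))) ∧ A) ∧ ¬(B ⊗ B) = min(0.362, 0.862) = 0.362
¬((((¬B ∧ B) → (A ∧ (A ∧ A))) ∧ A) ∧ ¬(B ⊗ B)) = 1 − 0.362 = 0.638

0.638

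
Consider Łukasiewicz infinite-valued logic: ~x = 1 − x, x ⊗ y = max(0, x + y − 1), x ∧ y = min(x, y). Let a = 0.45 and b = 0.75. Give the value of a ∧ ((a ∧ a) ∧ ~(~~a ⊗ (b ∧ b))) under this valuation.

0.45

a ∧ a = min(0.45, 0.45) = 0.45
~a = 1 − 0.45 = 0.55
~~a = 1 − 0.55 = 0.45
b ∧ b = min(0.75, 0.75) = 0.75
~~a ⊗ (b ∧ b) = max(0, 0.45 + 0.75 − 1) = max(0, 0.20) = 0.20
~(~~a ⊗ (b ∧ b)) = 1 − 0.20 = 0.80
(a ∧ a) ∧ ~(~~a ⊗ (b ∧ b)) = min(0.45, 0.80) = 0.45
a ∧ ((a ∧ a) ∧ ~(~~a ⊗ (b ∧ b))) = min(0.45, 0.45) = 0.45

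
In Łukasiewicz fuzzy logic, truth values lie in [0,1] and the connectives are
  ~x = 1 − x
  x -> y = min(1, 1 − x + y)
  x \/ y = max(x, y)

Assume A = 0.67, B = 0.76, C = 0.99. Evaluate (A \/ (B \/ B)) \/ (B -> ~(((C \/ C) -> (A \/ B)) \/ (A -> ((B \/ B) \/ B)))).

0.76

B \/ B = max(0.76, 0.76) = 0.76
A \/ (B \/ B) = max(0.67, 0.76) = 0.76
C \/ C = max(0.99, 0.99) = 0.99
A \/ B = max(0.67, 0.76) = 0.76
(C \/ C) -> (A \/ B) = min(1, 1 − 0.99 + 0.76) = min(1, 0.77) = 0.77
(B \/ B) \/ B = max(0.76, 0.76) = 0.76
A -> ((B \/ B) \/ B) = min(1, 1 − 0.67 + 0.76) = min(1, 1.09) = 1.00
((C \/ C) -> (A \/ B)) \/ (A -> ((B \/ B) \/ B)) = max(0.77, 1.00) = 1.00
~(((C \/ C) -> (A \/ B)) \/ (A -> ((B \/ B) \/ B))) = 1 − 1.00 = 0.00
B -> ~(((C \/ C) -> (A \/ B)) \/ (A -> ((B \/ B) \/ B))) = min(1, 1 − 0.76 + 0.00) = min(1, 0.24) = 0.24
(A \/ (B \/ B)) \/ (B -> ~(((C \/ C) -> (A \/ B)) \/ (A -> ((B \/ B) \/ B)))) = max(0.76, 0.24) = 0.76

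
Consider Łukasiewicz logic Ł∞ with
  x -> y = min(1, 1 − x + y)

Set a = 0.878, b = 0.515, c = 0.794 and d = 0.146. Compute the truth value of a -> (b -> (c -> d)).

0.959

c -> d = min(1, 1 − 0.794 + 0.146) = min(1, 0.352) = 0.352
b -> (c -> d) = min(1, 1 − 0.515 + 0.352) = min(1, 0.837) = 0.837
a -> (b -> (c -> d)) = min(1, 1 − 0.878 + 0.837) = min(1, 0.959) = 0.959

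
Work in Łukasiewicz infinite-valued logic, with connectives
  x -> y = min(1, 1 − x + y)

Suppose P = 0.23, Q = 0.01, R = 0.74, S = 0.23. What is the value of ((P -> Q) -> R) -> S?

0.27

P -> Q = min(1, 1 − 0.23 + 0.01) = min(1, 0.78) = 0.78
(P -> Q) -> R = min(1, 1 − 0.78 + 0.74) = min(1, 0.96) = 0.96
((P -> Q) -> R) -> S = min(1, 1 − 0.96 + 0.23) = min(1, 0.27) = 0.27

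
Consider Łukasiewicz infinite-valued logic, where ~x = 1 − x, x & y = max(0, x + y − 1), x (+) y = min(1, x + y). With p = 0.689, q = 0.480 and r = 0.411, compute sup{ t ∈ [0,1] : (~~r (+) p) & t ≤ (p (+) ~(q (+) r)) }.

~r = 1 − 0.411 = 0.589
~~r = 1 − 0.589 = 0.411
~~r (+) p = min(1, 0.411 + 0.689) = min(1, 1.100) = 1.000
So the left factor is ~~r (+) p = 1.000.
q (+) r = min(1, 0.480 + 0.411) = min(1, 0.891) = 0.891
~(q (+) r) = 1 − 0.891 = 0.109
p (+) ~(q (+) r) = min(1, 0.689 + 0.109) = min(1, 0.798) = 0.798
So the right-hand bound is p (+) ~(q (+) r) = 0.798.
The residuum of the Łukasiewicz t-norm gives the supremum: min(1, 1 − 1.000 + 0.798).
1 − 1.000 + 0.798 = 0.798, so t = min(1, 0.798) = 0.798.
Check: 1.000 & 0.798 = max(0, 0.798) = 0.798 ≤ 0.798.

0.798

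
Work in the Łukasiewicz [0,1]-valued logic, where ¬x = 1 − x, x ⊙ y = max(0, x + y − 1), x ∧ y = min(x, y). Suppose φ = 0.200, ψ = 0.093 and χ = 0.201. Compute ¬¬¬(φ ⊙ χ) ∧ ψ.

φ ⊙ χ = max(0, 0.200 + 0.201 − 1) = max(0, -0.599) = 0.000
¬(φ ⊙ χ) = 1 − 0.000 = 1.000
¬¬(φ ⊙ χ) = 1 − 1.000 = 0.000
¬¬¬(φ ⊙ χ) = 1 − 0.000 = 1.000
¬¬¬(φ ⊙ χ) ∧ ψ = min(1.000, 0.093) = 0.093

0.093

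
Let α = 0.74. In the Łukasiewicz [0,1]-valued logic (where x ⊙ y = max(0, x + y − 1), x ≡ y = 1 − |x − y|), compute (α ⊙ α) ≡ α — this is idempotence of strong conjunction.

0.74

α ⊙ α = max(0, 0.74 + 0.74 − 1) = max(0, 0.48) = 0.48
(α ⊙ α) ≡ α = 1 − |0.48 − 0.74| = 1 − 0.26 = 0.74
(The value 0.74 < 1 shows this instance is not satisfied; fails in Ł∞ since a ⊗ a = max(0, 2a−1) ≠ a in general.)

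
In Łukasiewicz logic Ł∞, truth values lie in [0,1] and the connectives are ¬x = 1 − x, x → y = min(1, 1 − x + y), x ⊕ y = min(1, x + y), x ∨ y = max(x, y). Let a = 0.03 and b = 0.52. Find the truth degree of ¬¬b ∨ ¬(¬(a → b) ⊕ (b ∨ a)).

0.52

¬b = 1 − 0.52 = 0.48
¬¬b = 1 − 0.48 = 0.52
a → b = min(1, 1 − 0.03 + 0.52) = min(1, 1.49) = 1.00
¬(a → b) = 1 − 1.00 = 0.00
b ∨ a = max(0.52, 0.03) = 0.52
¬(a → b) ⊕ (b ∨ a) = min(1, 0.00 + 0.52) = min(1, 0.52) = 0.52
¬(¬(a → b) ⊕ (b ∨ a)) = 1 − 0.52 = 0.48
¬¬b ∨ ¬(¬(a → b) ⊕ (b ∨ a)) = max(0.52, 0.48) = 0.52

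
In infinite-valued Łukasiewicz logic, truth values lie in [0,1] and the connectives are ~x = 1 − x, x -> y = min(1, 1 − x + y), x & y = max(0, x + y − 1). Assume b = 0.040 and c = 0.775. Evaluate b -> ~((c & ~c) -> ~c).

0.960

~c = 1 − 0.775 = 0.225
c & ~c = max(0, 0.775 + 0.225 − 1) = max(0, 0.000) = 0.000
(c & ~c) -> ~c = min(1, 1 − 0.000 + 0.225) = min(1, 1.225) = 1.000
~((c & ~c) -> ~c) = 1 − 1.000 = 0.000
b -> ~((c & ~c) -> ~c) = min(1, 1 − 0.040 + 0.000) = min(1, 0.960) = 0.960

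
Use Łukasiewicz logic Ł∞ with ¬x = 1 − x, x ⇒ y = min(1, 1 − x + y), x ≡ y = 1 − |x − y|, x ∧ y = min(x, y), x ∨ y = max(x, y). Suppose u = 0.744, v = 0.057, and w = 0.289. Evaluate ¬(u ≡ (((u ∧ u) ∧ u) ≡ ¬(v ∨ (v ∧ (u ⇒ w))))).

u ∧ u = min(0.744, 0.744) = 0.744
(u ∧ u) ∧ u = min(0.744, 0.744) = 0.744
u ⇒ w = min(1, 1 − 0.744 + 0.289) = min(1, 0.545) = 0.545
v ∧ (u ⇒ w) = min(0.057, 0.545) = 0.057
v ∨ (v ∧ (u ⇒ w)) = max(0.057, 0.057) = 0.057
¬(v ∨ (v ∧ (u ⇒ w))) = 1 − 0.057 = 0.943
((u ∧ u) ∧ u) ≡ ¬(v ∨ (v ∧ (u ⇒ w))) = 1 − |0.744 − 0.943| = 1 − 0.199 = 0.801
u ≡ (((u ∧ u) ∧ u) ≡ ¬(v ∨ (v ∧ (u ⇒ w)))) = 1 − |0.744 − 0.801| = 1 − 0.057 = 0.943
¬(u ≡ (((u ∧ u) ∧ u) ≡ ¬(v ∨ (v ∧ (u ⇒ w))))) = 1 − 0.943 = 0.057

0.057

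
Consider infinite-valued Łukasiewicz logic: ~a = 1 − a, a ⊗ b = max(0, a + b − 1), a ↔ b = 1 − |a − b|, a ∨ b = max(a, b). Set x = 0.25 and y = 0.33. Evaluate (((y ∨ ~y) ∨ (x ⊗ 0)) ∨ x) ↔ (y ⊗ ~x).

0.41

~y = 1 − 0.33 = 0.67
y ∨ ~y = max(0.33, 0.67) = 0.67
x ⊗ 0 = max(0, 0.25 + 0.00 − 1) = max(0, -0.75) = 0.00
(y ∨ ~y) ∨ (x ⊗ 0) = max(0.67, 0.00) = 0.67
((y ∨ ~y) ∨ (x ⊗ 0)) ∨ x = max(0.67, 0.25) = 0.67
~x = 1 − 0.25 = 0.75
y ⊗ ~x = max(0, 0.33 + 0.75 − 1) = max(0, 0.08) = 0.08
(((y ∨ ~y) ∨ (x ⊗ 0)) ∨ x) ↔ (y ⊗ ~x) = 1 − |0.67 − 0.08| = 1 − 0.59 = 0.41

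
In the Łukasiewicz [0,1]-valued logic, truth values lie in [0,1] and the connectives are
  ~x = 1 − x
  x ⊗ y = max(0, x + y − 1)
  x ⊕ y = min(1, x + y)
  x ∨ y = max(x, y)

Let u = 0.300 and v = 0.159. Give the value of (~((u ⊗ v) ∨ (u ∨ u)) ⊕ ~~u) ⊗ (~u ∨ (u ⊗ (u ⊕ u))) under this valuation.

u ⊗ v = max(0, 0.300 + 0.159 − 1) = max(0, -0.541) = 0.000
u ∨ u = max(0.300, 0.300) = 0.300
(u ⊗ v) ∨ (u ∨ u) = max(0.000, 0.300) = 0.300
~((u ⊗ v) ∨ (u ∨ u)) = 1 − 0.300 = 0.700
~u = 1 − 0.300 = 0.700
~~u = 1 − 0.700 = 0.300
~((u ⊗ v) ∨ (u ∨ u)) ⊕ ~~u = min(1, 0.700 + 0.300) = min(1, 1.000) = 1.000
u ⊕ u = min(1, 0.300 + 0.300) = min(1, 0.600) = 0.600
u ⊗ (u ⊕ u) = max(0, 0.300 + 0.600 − 1) = max(0, -0.100) = 0.000
~u ∨ (u ⊗ (u ⊕ u)) = max(0.700, 0.000) = 0.700
(~((u ⊗ v) ∨ (u ∨ u)) ⊕ ~~u) ⊗ (~u ∨ (u ⊗ (u ⊕ u))) = max(0, 1.000 + 0.700 − 1) = max(0, 0.700) = 0.700

0.700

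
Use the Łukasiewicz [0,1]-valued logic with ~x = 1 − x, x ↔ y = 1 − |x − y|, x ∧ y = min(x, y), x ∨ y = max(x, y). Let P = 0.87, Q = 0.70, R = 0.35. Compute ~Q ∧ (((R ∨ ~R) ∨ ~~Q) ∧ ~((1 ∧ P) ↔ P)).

0.00

~Q = 1 − 0.70 = 0.30
~R = 1 − 0.35 = 0.65
R ∨ ~R = max(0.35, 0.65) = 0.65
~~Q = 1 − 0.30 = 0.70
(R ∨ ~R) ∨ ~~Q = max(0.65, 0.70) = 0.70
1 ∧ P = min(1.00, 0.87) = 0.87
(1 ∧ P) ↔ P = 1 − |0.87 − 0.87| = 1 − 0.00 = 1.00
~((1 ∧ P) ↔ P) = 1 − 1.00 = 0.00
((R ∨ ~R) ∨ ~~Q) ∧ ~((1 ∧ P) ↔ P) = min(0.70, 0.00) = 0.00
~Q ∧ (((R ∨ ~R) ∨ ~~Q) ∧ ~((1 ∧ P) ↔ P)) = min(0.30, 0.00) = 0.00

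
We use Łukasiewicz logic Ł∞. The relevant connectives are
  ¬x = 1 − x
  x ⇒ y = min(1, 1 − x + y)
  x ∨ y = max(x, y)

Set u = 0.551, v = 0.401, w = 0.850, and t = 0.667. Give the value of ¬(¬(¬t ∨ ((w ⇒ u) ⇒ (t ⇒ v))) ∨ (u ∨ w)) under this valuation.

0.150

¬t = 1 − 0.667 = 0.333
w ⇒ u = min(1, 1 − 0.850 + 0.551) = min(1, 0.701) = 0.701
t ⇒ v = min(1, 1 − 0.667 + 0.401) = min(1, 0.734) = 0.734
(w ⇒ u) ⇒ (t ⇒ v) = min(1, 1 − 0.701 + 0.734) = min(1, 1.033) = 1.000
¬t ∨ ((w ⇒ u) ⇒ (t ⇒ v)) = max(0.333, 1.000) = 1.000
¬(¬t ∨ ((w ⇒ u) ⇒ (t ⇒ v))) = 1 − 1.000 = 0.000
u ∨ w = max(0.551, 0.850) = 0.850
¬(¬t ∨ ((w ⇒ u) ⇒ (t ⇒ v))) ∨ (u ∨ w) = max(0.000, 0.850) = 0.850
¬(¬(¬t ∨ ((w ⇒ u) ⇒ (t ⇒ v))) ∨ (u ∨ w)) = 1 − 0.850 = 0.150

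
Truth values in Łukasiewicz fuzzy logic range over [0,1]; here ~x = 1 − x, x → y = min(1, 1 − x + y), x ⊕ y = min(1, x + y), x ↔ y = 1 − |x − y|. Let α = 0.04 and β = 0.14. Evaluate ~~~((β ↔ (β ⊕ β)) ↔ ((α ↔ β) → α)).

0.72

β ⊕ β = min(1, 0.14 + 0.14) = min(1, 0.28) = 0.28
β ↔ (β ⊕ β) = 1 − |0.14 − 0.28| = 1 − 0.14 = 0.86
α ↔ β = 1 − |0.04 − 0.14| = 1 − 0.10 = 0.90
(α ↔ β) → α = min(1, 1 − 0.90 + 0.04) = min(1, 0.14) = 0.14
(β ↔ (β ⊕ β)) ↔ ((α ↔ β) → α) = 1 − |0.86 − 0.14| = 1 − 0.72 = 0.28
~((β ↔ (β ⊕ β)) ↔ ((α ↔ β) → α)) = 1 − 0.28 = 0.72
~~((β ↔ (β ⊕ β)) ↔ ((α ↔ β) → α)) = 1 − 0.72 = 0.28
~~~((β ↔ (β ⊕ β)) ↔ ((α ↔ β) → α)) = 1 − 0.28 = 0.72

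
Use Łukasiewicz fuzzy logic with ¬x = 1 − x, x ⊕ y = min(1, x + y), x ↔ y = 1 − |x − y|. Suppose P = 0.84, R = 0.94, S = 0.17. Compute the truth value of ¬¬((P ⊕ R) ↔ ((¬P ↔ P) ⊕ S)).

0.49

P ⊕ R = min(1, 0.84 + 0.94) = min(1, 1.78) = 1.00
¬P = 1 − 0.84 = 0.16
¬P ↔ P = 1 − |0.16 − 0.84| = 1 − 0.68 = 0.32
(¬P ↔ P) ⊕ S = min(1, 0.32 + 0.17) = min(1, 0.49) = 0.49
(P ⊕ R) ↔ ((¬P ↔ P) ⊕ S) = 1 − |1.00 − 0.49| = 1 − 0.51 = 0.49
¬((P ⊕ R) ↔ ((¬P ↔ P) ⊕ S)) = 1 − 0.49 = 0.51
¬¬((P ⊕ R) ↔ ((¬P ↔ P) ⊕ S)) = 1 − 0.51 = 0.49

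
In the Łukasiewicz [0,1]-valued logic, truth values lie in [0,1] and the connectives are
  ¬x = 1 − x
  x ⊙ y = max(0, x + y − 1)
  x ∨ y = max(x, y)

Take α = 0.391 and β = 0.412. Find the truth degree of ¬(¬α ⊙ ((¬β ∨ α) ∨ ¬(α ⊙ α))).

0.391

¬α = 1 − 0.391 = 0.609
¬β = 1 − 0.412 = 0.588
¬β ∨ α = max(0.588, 0.391) = 0.588
α ⊙ α = max(0, 0.391 + 0.391 − 1) = max(0, -0.218) = 0.000
¬(α ⊙ α) = 1 − 0.000 = 1.000
(¬β ∨ α) ∨ ¬(α ⊙ α) = max(0.588, 1.000) = 1.000
¬α ⊙ ((¬β ∨ α) ∨ ¬(α ⊙ α)) = max(0, 0.609 + 1.000 − 1) = max(0, 0.609) = 0.609
¬(¬α ⊙ ((¬β ∨ α) ∨ ¬(α ⊙ α))) = 1 − 0.609 = 0.391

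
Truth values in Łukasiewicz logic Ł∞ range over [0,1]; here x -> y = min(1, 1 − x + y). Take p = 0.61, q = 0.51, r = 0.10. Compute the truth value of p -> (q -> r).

0.98

q -> r = min(1, 1 − 0.51 + 0.10) = min(1, 0.59) = 0.59
p -> (q -> r) = min(1, 1 − 0.61 + 0.59) = min(1, 0.98) = 0.98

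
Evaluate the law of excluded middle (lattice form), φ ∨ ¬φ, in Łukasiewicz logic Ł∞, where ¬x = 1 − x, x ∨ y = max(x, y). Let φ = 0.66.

¬φ = 1 − 0.66 = 0.34
φ ∨ ¬φ = max(0.66, 0.34) = 0.66
(The value 0.66 < 1 shows this instance is not satisfied; not a Ł∞-tautology — its value is max(a, 1−a).)

0.66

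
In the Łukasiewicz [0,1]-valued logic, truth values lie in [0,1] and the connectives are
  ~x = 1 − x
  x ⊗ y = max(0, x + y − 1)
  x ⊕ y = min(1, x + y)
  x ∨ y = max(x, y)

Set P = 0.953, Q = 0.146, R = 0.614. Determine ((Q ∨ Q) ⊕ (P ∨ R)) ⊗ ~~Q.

Q ∨ Q = max(0.146, 0.146) = 0.146
P ∨ R = max(0.953, 0.614) = 0.953
(Q ∨ Q) ⊕ (P ∨ R) = min(1, 0.146 + 0.953) = min(1, 1.099) = 1.000
~Q = 1 − 0.146 = 0.854
~~Q = 1 − 0.854 = 0.146
((Q ∨ Q) ⊕ (P ∨ R)) ⊗ ~~Q = max(0, 1.000 + 0.146 − 1) = max(0, 0.146) = 0.146

0.146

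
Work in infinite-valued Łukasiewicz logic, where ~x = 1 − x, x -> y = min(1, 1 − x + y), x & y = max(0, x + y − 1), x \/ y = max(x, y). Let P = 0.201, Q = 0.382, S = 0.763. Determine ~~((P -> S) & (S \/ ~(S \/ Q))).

0.763

P -> S = min(1, 1 − 0.201 + 0.763) = min(1, 1.562) = 1.000
S \/ Q = max(0.763, 0.382) = 0.763
~(S \/ Q) = 1 − 0.763 = 0.237
S \/ ~(S \/ Q) = max(0.763, 0.237) = 0.763
(P -> S) & (S \/ ~(S \/ Q)) = max(0, 1.000 + 0.763 − 1) = max(0, 0.763) = 0.763
~((P -> S) & (S \/ ~(S \/ Q))) = 1 − 0.763 = 0.237
~~((P -> S) & (S \/ ~(S \/ Q))) = 1 − 0.237 = 0.763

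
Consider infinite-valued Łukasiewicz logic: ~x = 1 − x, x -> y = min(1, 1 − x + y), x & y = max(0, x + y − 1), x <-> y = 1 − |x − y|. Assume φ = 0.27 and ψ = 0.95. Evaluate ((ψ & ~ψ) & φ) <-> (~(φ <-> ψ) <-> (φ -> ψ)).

0.32

~ψ = 1 − 0.95 = 0.05
ψ & ~ψ = max(0, 0.95 + 0.05 − 1) = max(0, 0.00) = 0.00
(ψ & ~ψ) & φ = max(0, 0.00 + 0.27 − 1) = max(0, -0.73) = 0.00
φ <-> ψ = 1 − |0.27 − 0.95| = 1 − 0.68 = 0.32
~(φ <-> ψ) = 1 − 0.32 = 0.68
φ -> ψ = min(1, 1 − 0.27 + 0.95) = min(1, 1.68) = 1.00
~(φ <-> ψ) <-> (φ -> ψ) = 1 − |0.68 − 1.00| = 1 − 0.32 = 0.68
((ψ & ~ψ) & φ) <-> (~(φ <-> ψ) <-> (φ -> ψ)) = 1 − |0.00 − 0.68| = 1 − 0.68 = 0.32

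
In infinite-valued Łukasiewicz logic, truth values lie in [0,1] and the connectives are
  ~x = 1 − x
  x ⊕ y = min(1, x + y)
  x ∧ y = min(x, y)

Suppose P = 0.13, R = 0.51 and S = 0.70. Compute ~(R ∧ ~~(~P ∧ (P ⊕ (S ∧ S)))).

0.49

~P = 1 − 0.13 = 0.87
S ∧ S = min(0.70, 0.70) = 0.70
P ⊕ (S ∧ S) = min(1, 0.13 + 0.70) = min(1, 0.83) = 0.83
~P ∧ (P ⊕ (S ∧ S)) = min(0.87, 0.83) = 0.83
~(~P ∧ (P ⊕ (S ∧ S))) = 1 − 0.83 = 0.17
~~(~P ∧ (P ⊕ (S ∧ S))) = 1 − 0.17 = 0.83
R ∧ ~~(~P ∧ (P ⊕ (S ∧ S))) = min(0.51, 0.83) = 0.51
~(R ∧ ~~(~P ∧ (P ⊕ (S ∧ S)))) = 1 − 0.51 = 0.49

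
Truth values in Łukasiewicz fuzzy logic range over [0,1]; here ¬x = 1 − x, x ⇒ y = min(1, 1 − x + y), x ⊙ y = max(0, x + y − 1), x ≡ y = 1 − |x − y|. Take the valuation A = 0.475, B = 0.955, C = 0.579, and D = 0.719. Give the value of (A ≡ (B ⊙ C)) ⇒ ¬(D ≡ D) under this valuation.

0.059

B ⊙ C = max(0, 0.955 + 0.579 − 1) = max(0, 0.534) = 0.534
A ≡ (B ⊙ C) = 1 − |0.475 − 0.534| = 1 − 0.059 = 0.941
D ≡ D = 1 − |0.719 − 0.719| = 1 − 0.000 = 1.000
¬(D ≡ D) = 1 − 1.000 = 0.000
(A ≡ (B ⊙ C)) ⇒ ¬(D ≡ D) = min(1, 1 − 0.941 + 0.000) = min(1, 0.059) = 0.059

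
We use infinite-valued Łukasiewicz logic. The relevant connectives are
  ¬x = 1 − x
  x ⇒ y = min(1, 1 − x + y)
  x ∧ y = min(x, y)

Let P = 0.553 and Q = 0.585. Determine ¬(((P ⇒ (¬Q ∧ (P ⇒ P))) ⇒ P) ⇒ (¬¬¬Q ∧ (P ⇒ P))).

0.276

¬Q = 1 − 0.585 = 0.415
P ⇒ P = min(1, 1 − 0.553 + 0.553) = min(1, 1.000) = 1.000
¬Q ∧ (P ⇒ P) = min(0.415, 1.000) = 0.415
P ⇒ (¬Q ∧ (P ⇒ P)) = min(1, 1 − 0.553 + 0.415) = min(1, 0.862) = 0.862
(P ⇒ (¬Q ∧ (P ⇒ P))) ⇒ P = min(1, 1 − 0.862 + 0.553) = min(1, 0.691) = 0.691
¬¬Q = 1 − 0.415 = 0.585
¬¬¬Q = 1 − 0.585 = 0.415
¬¬¬Q ∧ (P ⇒ P) = min(0.415, 1.000) = 0.415
((P ⇒ (¬Q ∧ (P ⇒ P))) ⇒ P) ⇒ (¬¬¬Q ∧ (P ⇒ P)) = min(1, 1 − 0.691 + 0.415) = min(1, 0.724) = 0.724
¬(((P ⇒ (¬Q ∧ (P ⇒ P))) ⇒ P) ⇒ (¬¬¬Q ∧ (P ⇒ P))) = 1 − 0.724 = 0.276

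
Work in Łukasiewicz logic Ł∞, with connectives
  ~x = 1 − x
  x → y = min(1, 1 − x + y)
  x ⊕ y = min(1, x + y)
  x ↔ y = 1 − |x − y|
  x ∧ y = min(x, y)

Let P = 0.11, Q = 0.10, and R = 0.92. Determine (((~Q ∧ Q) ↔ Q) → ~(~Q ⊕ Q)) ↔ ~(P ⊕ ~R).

~Q = 1 − 0.10 = 0.90
~Q ∧ Q = min(0.90, 0.10) = 0.10
(~Q ∧ Q) ↔ Q = 1 − |0.10 − 0.10| = 1 − 0.00 = 1.00
~Q ⊕ Q = min(1, 0.90 + 0.10) = min(1, 1.00) = 1.00
~(~Q ⊕ Q) = 1 − 1.00 = 0.00
((~Q ∧ Q) ↔ Q) → ~(~Q ⊕ Q) = min(1, 1 − 1.00 + 0.00) = min(1, 0.00) = 0.00
~R = 1 − 0.92 = 0.08
P ⊕ ~R = min(1, 0.11 + 0.08) = min(1, 0.19) = 0.19
~(P ⊕ ~R) = 1 − 0.19 = 0.81
(((~Q ∧ Q) ↔ Q) → ~(~Q ⊕ Q)) ↔ ~(P ⊕ ~R) = 1 − |0.00 − 0.81| = 1 − 0.81 = 0.19

0.19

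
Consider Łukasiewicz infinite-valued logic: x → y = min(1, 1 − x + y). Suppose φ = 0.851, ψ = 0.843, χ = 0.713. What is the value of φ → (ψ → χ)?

1.000

ψ → χ = min(1, 1 − 0.843 + 0.713) = min(1, 0.870) = 0.870
φ → (ψ → χ) = min(1, 1 − 0.851 + 0.870) = min(1, 1.019) = 1.000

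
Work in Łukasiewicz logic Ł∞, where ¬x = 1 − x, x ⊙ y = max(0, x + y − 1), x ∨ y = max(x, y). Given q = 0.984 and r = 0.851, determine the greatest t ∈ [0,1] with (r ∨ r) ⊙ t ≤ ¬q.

r ∨ r = max(0.851, 0.851) = 0.851
So the left factor is r ∨ r = 0.851.
¬q = 1 − 0.984 = 0.016
So the right-hand bound is ¬q = 0.016.
The residuum of the Łukasiewicz t-norm gives the supremum: min(1, 1 − 0.851 + 0.016).
1 − 0.851 + 0.016 = 0.165, so t = min(1, 0.165) = 0.165.
Check: 0.851 ⊙ 0.165 = max(0, 0.016) = 0.016 ≤ 0.016.

0.165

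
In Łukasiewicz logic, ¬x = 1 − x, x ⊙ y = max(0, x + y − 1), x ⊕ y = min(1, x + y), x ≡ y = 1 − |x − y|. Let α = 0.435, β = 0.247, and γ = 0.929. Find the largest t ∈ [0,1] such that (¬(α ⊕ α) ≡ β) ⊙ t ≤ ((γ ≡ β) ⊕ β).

α ⊕ α = min(1, 0.435 + 0.435) = min(1, 0.870) = 0.870
¬(α ⊕ α) = 1 − 0.870 = 0.130
¬(α ⊕ α) ≡ β = 1 − |0.130 − 0.247| = 1 − 0.117 = 0.883
So the left factor is ¬(α ⊕ α) ≡ β = 0.883.
γ ≡ β = 1 − |0.929 − 0.247| = 1 − 0.682 = 0.318
(γ ≡ β) ⊕ β = min(1, 0.318 + 0.247) = min(1, 0.565) = 0.565
So the right-hand bound is (γ ≡ β) ⊕ β = 0.565.
The residuum of the Łukasiewicz t-norm gives the supremum: min(1, 1 − 0.883 + 0.565).
1 − 0.883 + 0.565 = 0.682, so t = min(1, 0.682) = 0.682.
Check: 0.883 ⊙ 0.682 = max(0, 0.565) = 0.565 ≤ 0.565.

0.682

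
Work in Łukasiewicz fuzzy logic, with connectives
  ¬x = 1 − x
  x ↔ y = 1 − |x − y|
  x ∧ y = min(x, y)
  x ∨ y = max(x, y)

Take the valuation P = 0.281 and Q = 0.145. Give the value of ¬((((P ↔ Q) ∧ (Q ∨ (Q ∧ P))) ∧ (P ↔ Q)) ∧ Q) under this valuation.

0.855

P ↔ Q = 1 − |0.281 − 0.145| = 1 − 0.136 = 0.864
Q ∧ P = min(0.145, 0.281) = 0.145
Q ∨ (Q ∧ P) = max(0.145, 0.145) = 0.145
(P ↔ Q) ∧ (Q ∨ (Q ∧ P)) = min(0.864, 0.145) = 0.145
((P ↔ Q) ∧ (Q ∨ (Q ∧ P))) ∧ (P ↔ Q) = min(0.145, 0.864) = 0.145
(((P ↔ Q) ∧ (Q ∨ (Q ∧ P))) ∧ (P ↔ Q)) ∧ Q = min(0.145, 0.145) = 0.145
¬((((P ↔ Q) ∧ (Q ∨ (Q ∧ P))) ∧ (P ↔ Q)) ∧ Q) = 1 − 0.145 = 0.855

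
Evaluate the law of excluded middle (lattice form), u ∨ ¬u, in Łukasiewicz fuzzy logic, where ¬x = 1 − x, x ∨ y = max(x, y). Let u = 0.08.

¬u = 1 − 0.08 = 0.92
u ∨ ¬u = max(0.08, 0.92) = 0.92
(The value 0.92 < 1 shows this instance is not satisfied; not a Ł∞-tautology — its value is max(a, 1−a).)

0.92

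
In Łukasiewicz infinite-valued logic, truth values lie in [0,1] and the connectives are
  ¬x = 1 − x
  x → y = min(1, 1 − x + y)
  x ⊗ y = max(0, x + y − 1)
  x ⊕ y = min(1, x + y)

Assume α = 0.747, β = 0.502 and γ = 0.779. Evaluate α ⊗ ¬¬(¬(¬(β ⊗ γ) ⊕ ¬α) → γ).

β ⊗ γ = max(0, 0.502 + 0.779 − 1) = max(0, 0.281) = 0.281
¬(β ⊗ γ) = 1 − 0.281 = 0.719
¬α = 1 − 0.747 = 0.253
¬(β ⊗ γ) ⊕ ¬α = min(1, 0.719 + 0.253) = min(1, 0.972) = 0.972
¬(¬(β ⊗ γ) ⊕ ¬α) = 1 − 0.972 = 0.028
¬(¬(β ⊗ γ) ⊕ ¬α) → γ = min(1, 1 − 0.028 + 0.779) = min(1, 1.751) = 1.000
¬(¬(¬(β ⊗ γ) ⊕ ¬α) → γ) = 1 − 1.000 = 0.000
¬¬(¬(¬(β ⊗ γ) ⊕ ¬α) → γ) = 1 − 0.000 = 1.000
α ⊗ ¬¬(¬(¬(β ⊗ γ) ⊕ ¬α) → γ) = max(0, 0.747 + 1.000 − 1) = max(0, 0.747) = 0.747

0.747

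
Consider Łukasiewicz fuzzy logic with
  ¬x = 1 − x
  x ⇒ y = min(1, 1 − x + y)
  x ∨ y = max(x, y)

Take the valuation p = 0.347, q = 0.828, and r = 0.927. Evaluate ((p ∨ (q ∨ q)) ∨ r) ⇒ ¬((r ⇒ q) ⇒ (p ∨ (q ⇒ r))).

0.073

q ∨ q = max(0.828, 0.828) = 0.828
p ∨ (q ∨ q) = max(0.347, 0.828) = 0.828
(p ∨ (q ∨ q)) ∨ r = max(0.828, 0.927) = 0.927
r ⇒ q = min(1, 1 − 0.927 + 0.828) = min(1, 0.901) = 0.901
q ⇒ r = min(1, 1 − 0.828 + 0.927) = min(1, 1.099) = 1.000
p ∨ (q ⇒ r) = max(0.347, 1.000) = 1.000
(r ⇒ q) ⇒ (p ∨ (q ⇒ r)) = min(1, 1 − 0.901 + 1.000) = min(1, 1.099) = 1.000
¬((r ⇒ q) ⇒ (p ∨ (q ⇒ r))) = 1 − 1.000 = 0.000
((p ∨ (q ∨ q)) ∨ r) ⇒ ¬((r ⇒ q) ⇒ (p ∨ (q ⇒ r))) = min(1, 1 − 0.927 + 0.000) = min(1, 0.073) = 0.073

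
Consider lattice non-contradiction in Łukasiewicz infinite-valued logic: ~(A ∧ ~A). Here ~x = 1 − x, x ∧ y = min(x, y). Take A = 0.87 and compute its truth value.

0.87

~A = 1 − 0.87 = 0.13
A ∧ ~A = min(0.87, 0.13) = 0.13
~(A ∧ ~A) = 1 − 0.13 = 0.87
(The value 0.87 < 1 shows this instance is not satisfied; not a Ł∞-tautology — its value is 1 − min(a, 1−a).)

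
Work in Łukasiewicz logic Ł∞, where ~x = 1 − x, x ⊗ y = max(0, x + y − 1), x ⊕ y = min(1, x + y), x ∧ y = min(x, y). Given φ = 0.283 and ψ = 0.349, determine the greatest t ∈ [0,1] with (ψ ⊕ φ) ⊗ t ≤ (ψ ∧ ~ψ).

ψ ⊕ φ = min(1, 0.349 + 0.283) = min(1, 0.632) = 0.632
So the left factor is ψ ⊕ φ = 0.632.
~ψ = 1 − 0.349 = 0.651
ψ ∧ ~ψ = min(0.349, 0.651) = 0.349
So the right-hand bound is ψ ∧ ~ψ = 0.349.
The residuum of the Łukasiewicz t-norm gives the supremum: min(1, 1 − 0.632 + 0.349).
1 − 0.632 + 0.349 = 0.717, so t = min(1, 0.717) = 0.717.
Check: 0.632 ⊗ 0.717 = max(0, 0.349) = 0.349 ≤ 0.349.

0.717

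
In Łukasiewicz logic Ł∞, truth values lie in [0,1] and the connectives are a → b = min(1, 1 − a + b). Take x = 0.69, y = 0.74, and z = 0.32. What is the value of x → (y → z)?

0.89

y → z = min(1, 1 − 0.74 + 0.32) = min(1, 0.58) = 0.58
x → (y → z) = min(1, 1 − 0.69 + 0.58) = min(1, 0.89) = 0.89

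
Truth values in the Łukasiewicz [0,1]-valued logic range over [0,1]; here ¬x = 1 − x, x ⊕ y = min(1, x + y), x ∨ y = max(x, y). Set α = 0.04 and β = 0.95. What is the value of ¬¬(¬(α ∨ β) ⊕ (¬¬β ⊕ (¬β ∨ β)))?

α ∨ β = max(0.04, 0.95) = 0.95
¬(α ∨ β) = 1 − 0.95 = 0.05
¬β = 1 − 0.95 = 0.05
¬¬β = 1 − 0.05 = 0.95
¬β ∨ β = max(0.05, 0.95) = 0.95
¬¬β ⊕ (¬β ∨ β) = min(1, 0.95 + 0.95) = min(1, 1.90) = 1.00
¬(α ∨ β) ⊕ (¬¬β ⊕ (¬β ∨ β)) = min(1, 0.05 + 1.00) = min(1, 1.05) = 1.00
¬(¬(α ∨ β) ⊕ (¬¬β ⊕ (¬β ∨ β))) = 1 − 1.00 = 0.00
¬¬(¬(α ∨ β) ⊕ (¬¬β ⊕ (¬β ∨ β))) = 1 − 0.00 = 1.00

1.00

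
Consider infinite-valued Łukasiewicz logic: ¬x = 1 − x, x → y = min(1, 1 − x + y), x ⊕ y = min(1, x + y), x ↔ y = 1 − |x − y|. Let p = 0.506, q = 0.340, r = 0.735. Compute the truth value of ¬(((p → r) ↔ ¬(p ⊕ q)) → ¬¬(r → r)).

0.000

p → r = min(1, 1 − 0.506 + 0.735) = min(1, 1.229) = 1.000
p ⊕ q = min(1, 0.506 + 0.340) = min(1, 0.846) = 0.846
¬(p ⊕ q) = 1 − 0.846 = 0.154
(p → r) ↔ ¬(p ⊕ q) = 1 − |1.000 − 0.154| = 1 − 0.846 = 0.154
r → r = min(1, 1 − 0.735 + 0.735) = min(1, 1.000) = 1.000
¬(r → r) = 1 − 1.000 = 0.000
¬¬(r → r) = 1 − 0.000 = 1.000
((p → r) ↔ ¬(p ⊕ q)) → ¬¬(r → r) = min(1, 1 − 0.154 + 1.000) = min(1, 1.846) = 1.000
¬(((p → r) ↔ ¬(p ⊕ q)) → ¬¬(r → r)) = 1 − 1.000 = 0.000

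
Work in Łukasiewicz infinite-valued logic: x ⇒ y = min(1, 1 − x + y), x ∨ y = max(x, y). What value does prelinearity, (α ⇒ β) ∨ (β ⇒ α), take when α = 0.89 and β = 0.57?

1.00

α ⇒ β = min(1, 1 − 0.89 + 0.57) = min(1, 0.68) = 0.68
β ⇒ α = min(1, 1 − 0.57 + 0.89) = min(1, 1.32) = 1.00
(α ⇒ β) ∨ (β ⇒ α) = max(0.68, 1.00) = 1.00
(As expected: a Ł∞-tautology — holds in every MV-chain.)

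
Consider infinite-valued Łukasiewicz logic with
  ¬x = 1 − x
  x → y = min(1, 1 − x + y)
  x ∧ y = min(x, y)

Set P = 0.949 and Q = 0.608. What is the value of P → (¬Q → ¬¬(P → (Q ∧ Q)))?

¬Q = 1 − 0.608 = 0.392
Q ∧ Q = min(0.608, 0.608) = 0.608
P → (Q ∧ Q) = min(1, 1 − 0.949 + 0.608) = min(1, 0.659) = 0.659
¬(P → (Q ∧ Q)) = 1 − 0.659 = 0.341
¬¬(P → (Q ∧ Q)) = 1 − 0.341 = 0.659
¬Q → ¬¬(P → (Q ∧ Q)) = min(1, 1 − 0.392 + 0.659) = min(1, 1.267) = 1.000
P → (¬Q → ¬¬(P → (Q ∧ Q))) = min(1, 1 − 0.949 + 1.000) = min(1, 1.051) = 1.000

1.000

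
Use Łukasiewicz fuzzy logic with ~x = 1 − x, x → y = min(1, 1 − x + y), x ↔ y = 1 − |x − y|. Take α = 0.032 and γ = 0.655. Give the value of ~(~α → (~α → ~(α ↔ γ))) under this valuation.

~α = 1 − 0.032 = 0.968
α ↔ γ = 1 − |0.032 − 0.655| = 1 − 0.623 = 0.377
~(α ↔ γ) = 1 − 0.377 = 0.623
~α → ~(α ↔ γ) = min(1, 1 − 0.968 + 0.623) = min(1, 0.655) = 0.655
~α → (~α → ~(α ↔ γ)) = min(1, 1 − 0.968 + 0.655) = min(1, 0.687) = 0.687
~(~α → (~α → ~(α ↔ γ))) = 1 − 0.687 = 0.313

0.313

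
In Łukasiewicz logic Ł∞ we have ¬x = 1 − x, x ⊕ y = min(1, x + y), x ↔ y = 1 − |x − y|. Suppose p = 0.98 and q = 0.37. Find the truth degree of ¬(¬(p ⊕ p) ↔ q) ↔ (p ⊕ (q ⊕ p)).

0.37

p ⊕ p = min(1, 0.98 + 0.98) = min(1, 1.96) = 1.00
¬(p ⊕ p) = 1 − 1.00 = 0.00
¬(p ⊕ p) ↔ q = 1 − |0.00 − 0.37| = 1 − 0.37 = 0.63
¬(¬(p ⊕ p) ↔ q) = 1 − 0.63 = 0.37
q ⊕ p = min(1, 0.37 + 0.98) = min(1, 1.35) = 1.00
p ⊕ (q ⊕ p) = min(1, 0.98 + 1.00) = min(1, 1.98) = 1.00
¬(¬(p ⊕ p) ↔ q) ↔ (p ⊕ (q ⊕ p)) = 1 − |0.37 − 1.00| = 1 − 0.63 = 0.37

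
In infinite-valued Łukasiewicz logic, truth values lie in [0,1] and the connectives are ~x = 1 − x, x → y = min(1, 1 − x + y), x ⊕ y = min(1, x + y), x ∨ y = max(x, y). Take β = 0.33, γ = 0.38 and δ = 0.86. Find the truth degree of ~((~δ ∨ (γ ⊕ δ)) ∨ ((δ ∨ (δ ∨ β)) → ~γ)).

~δ = 1 − 0.86 = 0.14
γ ⊕ δ = min(1, 0.38 + 0.86) = min(1, 1.24) = 1.00
~δ ∨ (γ ⊕ δ) = max(0.14, 1.00) = 1.00
δ ∨ β = max(0.86, 0.33) = 0.86
δ ∨ (δ ∨ β) = max(0.86, 0.86) = 0.86
~γ = 1 − 0.38 = 0.62
(δ ∨ (δ ∨ β)) → ~γ = min(1, 1 − 0.86 + 0.62) = min(1, 0.76) = 0.76
(~δ ∨ (γ ⊕ δ)) ∨ ((δ ∨ (δ ∨ β)) → ~γ) = max(1.00, 0.76) = 1.00
~((~δ ∨ (γ ⊕ δ)) ∨ ((δ ∨ (δ ∨ β)) → ~γ)) = 1 − 1.00 = 0.00

0.00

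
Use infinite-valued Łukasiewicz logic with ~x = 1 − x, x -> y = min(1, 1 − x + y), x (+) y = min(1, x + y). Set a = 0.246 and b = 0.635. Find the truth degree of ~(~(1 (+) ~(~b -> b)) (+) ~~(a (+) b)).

0.119

~b = 1 − 0.635 = 0.365
~b -> b = min(1, 1 − 0.365 + 0.635) = min(1, 1.270) = 1.000
~(~b -> b) = 1 − 1.000 = 0.000
1 (+) ~(~b -> b) = min(1, 1.000 + 0.000) = min(1, 1.000) = 1.000
~(1 (+) ~(~b -> b)) = 1 − 1.000 = 0.000
a (+) b = min(1, 0.246 + 0.635) = min(1, 0.881) = 0.881
~(a (+) b) = 1 − 0.881 = 0.119
~~(a (+) b) = 1 − 0.119 = 0.881
~(1 (+) ~(~b -> b)) (+) ~~(a (+) b) = min(1, 0.000 + 0.881) = min(1, 0.881) = 0.881
~(~(1 (+) ~(~b -> b)) (+) ~~(a (+) b)) = 1 − 0.881 = 0.119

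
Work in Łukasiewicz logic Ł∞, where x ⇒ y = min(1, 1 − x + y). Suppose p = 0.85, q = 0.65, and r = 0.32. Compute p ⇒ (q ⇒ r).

q ⇒ r = min(1, 1 − 0.65 + 0.32) = min(1, 0.67) = 0.67
p ⇒ (q ⇒ r) = min(1, 1 − 0.85 + 0.67) = min(1, 0.82) = 0.82

0.82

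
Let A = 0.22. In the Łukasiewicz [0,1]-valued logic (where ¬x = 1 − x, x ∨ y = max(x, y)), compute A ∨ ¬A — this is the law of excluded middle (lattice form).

0.78

¬A = 1 − 0.22 = 0.78
A ∨ ¬A = max(0.22, 0.78) = 0.78
(The value 0.78 < 1 shows this instance is not satisfied; not a Ł∞-tautology — its value is max(a, 1−a).)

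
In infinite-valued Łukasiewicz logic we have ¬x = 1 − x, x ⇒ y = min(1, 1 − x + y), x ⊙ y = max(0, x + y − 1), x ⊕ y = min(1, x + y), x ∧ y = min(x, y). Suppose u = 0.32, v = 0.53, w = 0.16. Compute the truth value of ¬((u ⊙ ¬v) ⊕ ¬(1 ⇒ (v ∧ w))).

¬v = 1 − 0.53 = 0.47
u ⊙ ¬v = max(0, 0.32 + 0.47 − 1) = max(0, -0.21) = 0.00
v ∧ w = min(0.53, 0.16) = 0.16
1 ⇒ (v ∧ w) = min(1, 1 − 1.00 + 0.16) = min(1, 0.16) = 0.16
¬(1 ⇒ (v ∧ w)) = 1 − 0.16 = 0.84
(u ⊙ ¬v) ⊕ ¬(1 ⇒ (v ∧ w)) = min(1, 0.00 + 0.84) = min(1, 0.84) = 0.84
¬((u ⊙ ¬v) ⊕ ¬(1 ⇒ (v ∧ w))) = 1 − 0.84 = 0.16

0.16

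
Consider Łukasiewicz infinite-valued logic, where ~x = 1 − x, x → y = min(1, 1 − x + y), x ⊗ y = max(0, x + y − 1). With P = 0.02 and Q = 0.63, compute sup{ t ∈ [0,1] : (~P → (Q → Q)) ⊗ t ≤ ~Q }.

0.37

~P = 1 − 0.02 = 0.98
Q → Q = min(1, 1 − 0.63 + 0.63) = min(1, 1.00) = 1.00
~P → (Q → Q) = min(1, 1 − 0.98 + 1.00) = min(1, 1.02) = 1.00
So the left factor is ~P → (Q → Q) = 1.00.
~Q = 1 − 0.63 = 0.37
So the right-hand bound is ~Q = 0.37.
The residuum of the Łukasiewicz t-norm gives the supremum: min(1, 1 − 1.00 + 0.37).
1 − 1.00 + 0.37 = 0.37, so t = min(1, 0.37) = 0.37.
Check: 1.00 ⊗ 0.37 = max(0, 0.37) = 0.37 ≤ 0.37.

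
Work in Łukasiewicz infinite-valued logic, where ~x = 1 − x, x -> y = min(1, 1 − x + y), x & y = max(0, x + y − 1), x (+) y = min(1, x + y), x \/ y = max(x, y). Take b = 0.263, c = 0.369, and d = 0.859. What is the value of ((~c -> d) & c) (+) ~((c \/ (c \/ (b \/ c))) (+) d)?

0.369

~c = 1 − 0.369 = 0.631
~c -> d = min(1, 1 − 0.631 + 0.859) = min(1, 1.228) = 1.000
(~c -> d) & c = max(0, 1.000 + 0.369 − 1) = max(0, 0.369) = 0.369
b \/ c = max(0.263, 0.369) = 0.369
c \/ (b \/ c) = max(0.369, 0.369) = 0.369
c \/ (c \/ (b \/ c)) = max(0.369, 0.369) = 0.369
(c \/ (c \/ (b \/ c))) (+) d = min(1, 0.369 + 0.859) = min(1, 1.228) = 1.000
~((c \/ (c \/ (b \/ c))) (+) d) = 1 − 1.000 = 0.000
((~c -> d) & c) (+) ~((c \/ (c \/ (b \/ c))) (+) d) = min(1, 0.369 + 0.000) = min(1, 0.369) = 0.369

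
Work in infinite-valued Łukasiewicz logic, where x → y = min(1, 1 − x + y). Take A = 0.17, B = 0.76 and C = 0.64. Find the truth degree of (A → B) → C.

A → B = min(1, 1 − 0.17 + 0.76) = min(1, 1.59) = 1.00
(A → B) → C = min(1, 1 − 1.00 + 0.64) = min(1, 0.64) = 0.64

0.64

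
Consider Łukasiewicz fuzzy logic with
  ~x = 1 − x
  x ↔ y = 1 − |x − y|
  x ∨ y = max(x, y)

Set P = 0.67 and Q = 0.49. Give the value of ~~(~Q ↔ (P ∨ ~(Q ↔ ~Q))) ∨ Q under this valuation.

~Q = 1 − 0.49 = 0.51
Q ↔ ~Q = 1 − |0.49 − 0.51| = 1 − 0.02 = 0.98
~(Q ↔ ~Q) = 1 − 0.98 = 0.02
P ∨ ~(Q ↔ ~Q) = max(0.67, 0.02) = 0.67
~Q ↔ (P ∨ ~(Q ↔ ~Q)) = 1 − |0.51 − 0.67| = 1 − 0.16 = 0.84
~(~Q ↔ (P ∨ ~(Q ↔ ~Q))) = 1 − 0.84 = 0.16
~~(~Q ↔ (P ∨ ~(Q ↔ ~Q))) = 1 − 0.16 = 0.84
~~(~Q ↔ (P ∨ ~(Q ↔ ~Q))) ∨ Q = max(0.84, 0.49) = 0.84

0.84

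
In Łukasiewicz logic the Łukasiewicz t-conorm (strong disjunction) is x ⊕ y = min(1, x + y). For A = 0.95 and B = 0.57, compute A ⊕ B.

A ⊕ B = min(1, 0.95 + 0.57) = min(1, 1.52) = 1.00
For comparison, the Gödel t-conorm max(x, y) would give 0.95.

1.00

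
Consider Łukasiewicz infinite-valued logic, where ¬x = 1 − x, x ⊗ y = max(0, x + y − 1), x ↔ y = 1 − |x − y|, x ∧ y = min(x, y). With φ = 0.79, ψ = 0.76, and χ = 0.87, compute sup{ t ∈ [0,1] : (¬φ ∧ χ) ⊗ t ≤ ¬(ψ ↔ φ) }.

¬φ = 1 − 0.79 = 0.21
¬φ ∧ χ = min(0.21, 0.87) = 0.21
So the left factor is ¬φ ∧ χ = 0.21.
ψ ↔ φ = 1 − |0.76 − 0.79| = 1 − 0.03 = 0.97
¬(ψ ↔ φ) = 1 − 0.97 = 0.03
So the right-hand bound is ¬(ψ ↔ φ) = 0.03.
The residuum of the Łukasiewicz t-norm gives the supremum: min(1, 1 − 0.21 + 0.03).
1 − 0.21 + 0.03 = 0.82, so t = min(1, 0.82) = 0.82.
Check: 0.21 ⊗ 0.82 = max(0, 0.03) = 0.03 ≤ 0.03.

0.82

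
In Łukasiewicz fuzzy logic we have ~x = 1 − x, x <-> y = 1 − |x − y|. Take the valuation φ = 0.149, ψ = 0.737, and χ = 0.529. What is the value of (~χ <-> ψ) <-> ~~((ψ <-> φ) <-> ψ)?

0.941

~χ = 1 − 0.529 = 0.471
~χ <-> ψ = 1 − |0.471 − 0.737| = 1 − 0.266 = 0.734
ψ <-> φ = 1 − |0.737 − 0.149| = 1 − 0.588 = 0.412
(ψ <-> φ) <-> ψ = 1 − |0.412 − 0.737| = 1 − 0.325 = 0.675
~((ψ <-> φ) <-> ψ) = 1 − 0.675 = 0.325
~~((ψ <-> φ) <-> ψ) = 1 − 0.325 = 0.675
(~χ <-> ψ) <-> ~~((ψ <-> φ) <-> ψ) = 1 − |0.734 − 0.675| = 1 − 0.059 = 0.941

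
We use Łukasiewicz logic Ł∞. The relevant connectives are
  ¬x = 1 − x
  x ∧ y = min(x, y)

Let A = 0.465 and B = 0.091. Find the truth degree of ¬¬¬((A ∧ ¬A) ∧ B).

0.909

¬A = 1 − 0.465 = 0.535
A ∧ ¬A = min(0.465, 0.535) = 0.465
(A ∧ ¬A) ∧ B = min(0.465, 0.091) = 0.091
¬((A ∧ ¬A) ∧ B) = 1 − 0.091 = 0.909
¬¬((A ∧ ¬A) ∧ B) = 1 − 0.909 = 0.091
¬¬¬((A ∧ ¬A) ∧ B) = 1 − 0.091 = 0.909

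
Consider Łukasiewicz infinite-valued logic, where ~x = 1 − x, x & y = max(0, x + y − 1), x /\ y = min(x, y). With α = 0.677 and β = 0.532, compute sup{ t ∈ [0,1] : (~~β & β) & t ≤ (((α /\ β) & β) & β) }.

~β = 1 − 0.532 = 0.468
~~β = 1 − 0.468 = 0.532
~~β & β = max(0, 0.532 + 0.532 − 1) = max(0, 0.064) = 0.064
So the left factor is ~~β & β = 0.064.
α /\ β = min(0.677, 0.532) = 0.532
(α /\ β) & β = max(0, 0.532 + 0.532 − 1) = max(0, 0.064) = 0.064
((α /\ β) & β) & β = max(0, 0.064 + 0.532 − 1) = max(0, -0.404) = 0.000
So the right-hand bound is ((α /\ β) & β) & β = 0.000.
The residuum of the Łukasiewicz t-norm gives the supremum: min(1, 1 − 0.064 + 0.000).
1 − 0.064 + 0.000 = 0.936, so t = min(1, 0.936) = 0.936.
Check: 0.064 & 0.936 = max(0, 0.000) = 0.000 ≤ 0.000.

0.936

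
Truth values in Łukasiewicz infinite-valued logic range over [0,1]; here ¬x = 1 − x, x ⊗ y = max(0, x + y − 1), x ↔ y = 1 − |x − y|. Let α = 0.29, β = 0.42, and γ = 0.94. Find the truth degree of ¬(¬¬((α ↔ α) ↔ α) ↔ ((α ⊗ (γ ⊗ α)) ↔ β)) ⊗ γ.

α ↔ α = 1 − |0.29 − 0.29| = 1 − 0.00 = 1.00
(α ↔ α) ↔ α = 1 − |1.00 − 0.29| = 1 − 0.71 = 0.29
¬((α ↔ α) ↔ α) = 1 − 0.29 = 0.71
¬¬((α ↔ α) ↔ α) = 1 − 0.71 = 0.29
γ ⊗ α = max(0, 0.94 + 0.29 − 1) = max(0, 0.23) = 0.23
α ⊗ (γ ⊗ α) = max(0, 0.29 + 0.23 − 1) = max(0, -0.48) = 0.00
(α ⊗ (γ ⊗ α)) ↔ β = 1 − |0.00 − 0.42| = 1 − 0.42 = 0.58
¬¬((α ↔ α) ↔ α) ↔ ((α ⊗ (γ ⊗ α)) ↔ β) = 1 − |0.29 − 0.58| = 1 − 0.29 = 0.71
¬(¬¬((α ↔ α) ↔ α) ↔ ((α ⊗ (γ ⊗ α)) ↔ β)) = 1 − 0.71 = 0.29
¬(¬¬((α ↔ α) ↔ α) ↔ ((α ⊗ (γ ⊗ α)) ↔ β)) ⊗ γ = max(0, 0.29 + 0.94 − 1) = max(0, 0.23) = 0.23

0.23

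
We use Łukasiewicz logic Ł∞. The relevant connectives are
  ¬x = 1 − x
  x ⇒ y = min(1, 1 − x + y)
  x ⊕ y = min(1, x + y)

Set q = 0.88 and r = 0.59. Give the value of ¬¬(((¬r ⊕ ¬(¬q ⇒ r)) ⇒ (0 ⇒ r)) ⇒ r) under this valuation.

0.59

¬r = 1 − 0.59 = 0.41
¬q = 1 − 0.88 = 0.12
¬q ⇒ r = min(1, 1 − 0.12 + 0.59) = min(1, 1.47) = 1.00
¬(¬q ⇒ r) = 1 − 1.00 = 0.00
¬r ⊕ ¬(¬q ⇒ r) = min(1, 0.41 + 0.00) = min(1, 0.41) = 0.41
0 ⇒ r = min(1, 1 − 0.00 + 0.59) = min(1, 1.59) = 1.00
(¬r ⊕ ¬(¬q ⇒ r)) ⇒ (0 ⇒ r) = min(1, 1 − 0.41 + 1.00) = min(1, 1.59) = 1.00
((¬r ⊕ ¬(¬q ⇒ r)) ⇒ (0 ⇒ r)) ⇒ r = min(1, 1 − 1.00 + 0.59) = min(1, 0.59) = 0.59
¬(((¬r ⊕ ¬(¬q ⇒ r)) ⇒ (0 ⇒ r)) ⇒ r) = 1 − 0.59 = 0.41
¬¬(((¬r ⊕ ¬(¬q ⇒ r)) ⇒ (0 ⇒ r)) ⇒ r) = 1 − 0.41 = 0.59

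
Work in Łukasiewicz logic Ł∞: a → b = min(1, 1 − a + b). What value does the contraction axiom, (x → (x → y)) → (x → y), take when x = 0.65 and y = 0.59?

x → y = min(1, 1 − 0.65 + 0.59) = min(1, 0.94) = 0.94
x → (x → y) = min(1, 1 − 0.65 + 0.94) = min(1, 1.29) = 1.00
(x → (x → y)) → (x → y) = min(1, 1 − 1.00 + 0.94) = min(1, 0.94) = 0.94
(The value 0.94 < 1 shows this instance is not satisfied; fails in Ł∞ (the t-norm is not idempotent).)

0.94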